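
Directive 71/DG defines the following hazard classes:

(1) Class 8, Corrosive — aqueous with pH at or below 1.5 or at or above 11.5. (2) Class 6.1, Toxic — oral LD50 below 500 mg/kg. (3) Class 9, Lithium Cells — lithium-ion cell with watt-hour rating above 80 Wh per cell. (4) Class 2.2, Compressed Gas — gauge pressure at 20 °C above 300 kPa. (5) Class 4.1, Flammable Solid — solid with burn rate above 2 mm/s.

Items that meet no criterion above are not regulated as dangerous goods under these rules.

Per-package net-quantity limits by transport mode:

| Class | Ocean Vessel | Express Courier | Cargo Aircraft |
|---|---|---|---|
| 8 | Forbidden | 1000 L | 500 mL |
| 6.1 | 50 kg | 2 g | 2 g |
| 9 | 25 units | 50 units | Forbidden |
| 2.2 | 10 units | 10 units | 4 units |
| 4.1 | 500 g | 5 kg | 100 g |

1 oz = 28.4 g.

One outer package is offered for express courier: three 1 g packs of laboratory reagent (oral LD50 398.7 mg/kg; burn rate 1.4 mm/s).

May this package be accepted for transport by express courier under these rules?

No

The laboratory reagent has oral LD50 398.7 mg/kg, which is < 500 mg/kg, so it is Class 6.1 (Toxic).
Class 6.1 quantity: three 1 g packs = 3 g.
3 g exceeds the express courier limit of 2 g for Class 6.1.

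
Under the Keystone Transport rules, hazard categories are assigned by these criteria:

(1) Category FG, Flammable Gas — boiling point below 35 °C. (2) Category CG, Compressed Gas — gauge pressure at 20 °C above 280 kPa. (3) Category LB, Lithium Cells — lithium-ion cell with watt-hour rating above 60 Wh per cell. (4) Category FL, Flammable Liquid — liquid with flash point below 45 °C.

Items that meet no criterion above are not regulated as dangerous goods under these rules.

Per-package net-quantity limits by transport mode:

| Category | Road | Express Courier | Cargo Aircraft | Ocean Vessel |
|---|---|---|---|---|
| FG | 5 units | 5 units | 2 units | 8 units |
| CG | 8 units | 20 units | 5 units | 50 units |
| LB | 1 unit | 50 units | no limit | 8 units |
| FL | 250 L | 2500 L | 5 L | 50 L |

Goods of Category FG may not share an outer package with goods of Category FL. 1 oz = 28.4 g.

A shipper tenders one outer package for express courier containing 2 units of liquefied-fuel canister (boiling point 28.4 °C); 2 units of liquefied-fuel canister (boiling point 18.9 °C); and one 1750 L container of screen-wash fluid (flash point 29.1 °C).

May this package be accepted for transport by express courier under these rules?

Boiling point 28.4 °C meets the Category FG criterion (Flammable Gas), so the liquefied-fuel canister is Category FG.
The liquefied-fuel canister has boiling point 18.9 °C, which is < 35 °C, so it is Category FG (Flammable Gas).
Flash point 29.1 °C meets the Category FL criterion (Flammable Liquid), so the screen-wash fluid is Category FL.
Category FG net quantity: 2 units + 2 units = 4 units.
4 units is within the express courier limit of 5 units for Category FG.
Category FL quantity: 1750 L.
1750 L ≤ 2500 L (express courier limit, Category FL) — within limit.
Category FG and Category FL may not share an outer package.

No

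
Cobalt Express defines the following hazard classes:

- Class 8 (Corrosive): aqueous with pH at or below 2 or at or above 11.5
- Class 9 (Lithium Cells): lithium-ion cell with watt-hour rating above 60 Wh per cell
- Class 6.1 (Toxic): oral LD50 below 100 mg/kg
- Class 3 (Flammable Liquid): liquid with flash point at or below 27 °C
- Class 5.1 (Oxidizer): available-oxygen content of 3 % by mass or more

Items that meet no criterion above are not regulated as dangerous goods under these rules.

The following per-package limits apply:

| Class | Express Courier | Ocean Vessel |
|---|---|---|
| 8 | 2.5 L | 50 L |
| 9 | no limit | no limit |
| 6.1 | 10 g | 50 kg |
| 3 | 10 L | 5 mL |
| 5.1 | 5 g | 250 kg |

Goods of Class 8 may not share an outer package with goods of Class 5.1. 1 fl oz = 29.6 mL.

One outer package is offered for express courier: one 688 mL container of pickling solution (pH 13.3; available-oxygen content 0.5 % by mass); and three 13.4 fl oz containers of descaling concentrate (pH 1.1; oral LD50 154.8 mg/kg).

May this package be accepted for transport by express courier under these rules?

With pH 13.3 (≥ 11.5), the pickling solution falls in Class 8.
With pH 1.1 (≤ 2), the descaling concentrate falls in Class 8.
Class 8 net quantity: 688 mL + (three 13.4 fl oz containers = 1189.92 mL) = 1877.92 mL.
1877.92 mL is within the express courier limit of 2.5 L for Class 8.

Yes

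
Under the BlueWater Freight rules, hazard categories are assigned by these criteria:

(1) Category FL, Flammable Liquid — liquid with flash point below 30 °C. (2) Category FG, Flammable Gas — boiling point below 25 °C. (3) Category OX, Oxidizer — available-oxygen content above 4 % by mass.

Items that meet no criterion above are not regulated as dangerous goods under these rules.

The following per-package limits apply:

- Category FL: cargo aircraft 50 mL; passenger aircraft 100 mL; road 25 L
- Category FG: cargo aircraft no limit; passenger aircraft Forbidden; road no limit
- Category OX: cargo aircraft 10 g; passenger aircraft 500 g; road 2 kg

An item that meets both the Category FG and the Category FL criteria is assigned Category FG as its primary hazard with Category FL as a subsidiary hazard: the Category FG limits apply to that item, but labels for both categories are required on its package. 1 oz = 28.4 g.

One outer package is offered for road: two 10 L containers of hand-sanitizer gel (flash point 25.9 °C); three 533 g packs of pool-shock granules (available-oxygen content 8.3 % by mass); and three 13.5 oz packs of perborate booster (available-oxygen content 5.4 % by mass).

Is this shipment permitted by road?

With flash point 25.9 °C (< 30 °C), the hand-sanitizer gel falls in Category FL.
With available-oxygen content 8.3 % by mass (> 4 % by mass), the pool-shock granules fall in Category OX.
The perborate booster has available-oxygen content 5.4 % by mass, which is > 4 % by mass, so it is Category OX (Oxidizer).
Category OX net quantity: (three 533 g packs = 1.599 kg) + (three 13.5 oz packs = 1150.2 g) = 2749.2 g.
2749.2 g > 2 kg (road limit, Category OX) — over the limit.
Category FL quantity: two 10 L containers = 20 L.
20 L is within the road limit of 25 L for Category FL.

No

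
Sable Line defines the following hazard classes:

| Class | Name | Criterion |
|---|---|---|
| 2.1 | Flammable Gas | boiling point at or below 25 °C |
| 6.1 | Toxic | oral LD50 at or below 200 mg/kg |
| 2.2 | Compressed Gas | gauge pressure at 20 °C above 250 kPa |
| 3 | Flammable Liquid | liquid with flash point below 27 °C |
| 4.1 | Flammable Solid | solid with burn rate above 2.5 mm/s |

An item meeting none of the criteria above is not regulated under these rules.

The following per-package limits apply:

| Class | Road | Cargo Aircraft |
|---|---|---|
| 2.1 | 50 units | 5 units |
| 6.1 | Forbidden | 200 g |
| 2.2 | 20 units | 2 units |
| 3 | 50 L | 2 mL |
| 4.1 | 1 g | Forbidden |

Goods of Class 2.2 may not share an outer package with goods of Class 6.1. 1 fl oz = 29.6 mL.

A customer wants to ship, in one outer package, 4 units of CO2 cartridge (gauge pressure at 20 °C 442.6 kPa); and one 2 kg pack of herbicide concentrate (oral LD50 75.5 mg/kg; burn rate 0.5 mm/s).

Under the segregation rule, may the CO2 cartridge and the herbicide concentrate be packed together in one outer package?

Gauge pressure at 20 °C 442.6 kPa meets the Class 2.2 criterion (Compressed Gas), so the CO2 cartridge is Class 2.2.
Herbicide concentrate: oral LD50 75.5 mg/kg ≤ 200 mg/kg → Class 6.1 (Toxic).
Class 2.2 and Class 6.1 may not share an outer package.

No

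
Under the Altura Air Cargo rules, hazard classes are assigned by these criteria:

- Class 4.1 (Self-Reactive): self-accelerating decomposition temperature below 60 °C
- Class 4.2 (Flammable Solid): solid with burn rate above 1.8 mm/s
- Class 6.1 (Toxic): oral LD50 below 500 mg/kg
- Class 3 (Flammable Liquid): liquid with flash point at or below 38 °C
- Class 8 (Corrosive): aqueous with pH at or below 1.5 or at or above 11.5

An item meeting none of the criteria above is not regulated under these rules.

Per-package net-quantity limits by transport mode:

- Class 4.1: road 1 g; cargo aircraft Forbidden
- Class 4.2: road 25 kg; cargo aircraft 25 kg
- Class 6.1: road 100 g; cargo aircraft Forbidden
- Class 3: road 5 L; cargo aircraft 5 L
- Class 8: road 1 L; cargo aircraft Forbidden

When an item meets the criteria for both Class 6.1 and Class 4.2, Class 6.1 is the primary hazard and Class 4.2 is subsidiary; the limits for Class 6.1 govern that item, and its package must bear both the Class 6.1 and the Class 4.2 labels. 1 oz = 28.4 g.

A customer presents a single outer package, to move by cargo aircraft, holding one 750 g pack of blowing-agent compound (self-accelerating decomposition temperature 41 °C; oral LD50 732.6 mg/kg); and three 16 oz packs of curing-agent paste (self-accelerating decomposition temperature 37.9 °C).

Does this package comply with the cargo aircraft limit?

No

The blowing-agent compound has self-accelerating decomposition temperature 41 °C, which is < 60 °C, so it is Class 4.1 (Self-Reactive).
The curing-agent paste has self-accelerating decomposition temperature 37.9 °C, which is < 60 °C, so it is Class 4.1 (Self-Reactive).
Total Class 4.1: 750 g + (three 16 oz packs = 1363.2 g) = 2113.2 g.
By cargo aircraft, Class 4.1 is Forbidden regardless of quantity.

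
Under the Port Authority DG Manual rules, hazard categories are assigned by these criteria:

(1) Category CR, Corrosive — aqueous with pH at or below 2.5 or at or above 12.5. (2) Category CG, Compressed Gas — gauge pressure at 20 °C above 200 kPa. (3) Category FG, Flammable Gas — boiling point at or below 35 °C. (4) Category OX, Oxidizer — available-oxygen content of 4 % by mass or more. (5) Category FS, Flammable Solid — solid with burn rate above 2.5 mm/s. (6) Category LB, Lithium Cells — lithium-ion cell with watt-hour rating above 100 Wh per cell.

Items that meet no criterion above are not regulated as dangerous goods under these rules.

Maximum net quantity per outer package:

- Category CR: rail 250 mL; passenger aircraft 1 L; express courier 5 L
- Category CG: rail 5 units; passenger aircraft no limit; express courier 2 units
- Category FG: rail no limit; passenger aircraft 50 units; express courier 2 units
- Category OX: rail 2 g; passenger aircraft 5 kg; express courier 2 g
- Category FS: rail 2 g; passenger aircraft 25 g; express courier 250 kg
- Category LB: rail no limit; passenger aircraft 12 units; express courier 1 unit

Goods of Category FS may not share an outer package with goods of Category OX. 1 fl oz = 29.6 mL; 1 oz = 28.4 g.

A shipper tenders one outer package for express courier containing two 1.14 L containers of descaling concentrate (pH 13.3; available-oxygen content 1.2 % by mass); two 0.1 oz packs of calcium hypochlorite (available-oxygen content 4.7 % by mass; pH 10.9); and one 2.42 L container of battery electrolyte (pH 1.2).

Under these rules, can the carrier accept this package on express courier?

No

With pH 13.3 (≥ 12.5), the descaling concentrate falls in Category CR.
Available-oxygen content 4.7 % by mass meets the Category OX criterion (Oxidizer), so the calcium hypochlorite is Category OX.
With pH 1.2 (≤ 2.5), the battery electrolyte falls in Category CR.
Category OX quantity: two 0.1 oz packs = 5.68 g.
That exceeds the Category OX express courier limit of 2 g.
Category CR net quantity: (two 1.14 L containers = 2.28 L) + 2.42 L = 4.7 L.
4.7 L ≤ 5 L (express courier limit, Category CR) — within limit.
The segregation rule (Category FS with Category OX) does not apply to Category OX with Category CR.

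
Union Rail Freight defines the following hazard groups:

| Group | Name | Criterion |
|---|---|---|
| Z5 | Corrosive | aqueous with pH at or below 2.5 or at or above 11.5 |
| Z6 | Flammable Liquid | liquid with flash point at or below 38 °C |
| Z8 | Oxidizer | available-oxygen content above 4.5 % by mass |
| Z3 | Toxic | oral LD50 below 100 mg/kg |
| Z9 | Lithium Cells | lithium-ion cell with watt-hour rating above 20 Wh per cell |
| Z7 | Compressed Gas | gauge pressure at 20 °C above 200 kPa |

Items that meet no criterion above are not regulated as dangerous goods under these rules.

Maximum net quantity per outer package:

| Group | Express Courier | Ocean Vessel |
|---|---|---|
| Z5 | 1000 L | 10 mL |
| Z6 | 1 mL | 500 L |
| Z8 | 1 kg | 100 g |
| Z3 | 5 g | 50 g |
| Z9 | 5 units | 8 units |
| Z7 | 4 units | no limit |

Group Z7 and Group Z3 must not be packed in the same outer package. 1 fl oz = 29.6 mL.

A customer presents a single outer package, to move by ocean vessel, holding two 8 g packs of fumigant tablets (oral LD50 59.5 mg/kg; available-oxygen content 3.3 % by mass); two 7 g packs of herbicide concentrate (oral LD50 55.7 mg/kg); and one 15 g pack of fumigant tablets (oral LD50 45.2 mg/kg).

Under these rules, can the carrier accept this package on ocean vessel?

The fumigant tablets have oral LD50 59.5 mg/kg, which is < 100 mg/kg, so they are Group Z3 (Toxic).
Oral LD50 55.7 mg/kg meets the Group Z3 criterion (Toxic), so the herbicide concentrate is Group Z3.
The fumigant tablets have oral LD50 45.2 mg/kg, which is < 100 mg/kg, so they are Group Z3 (Toxic).
Total Group Z3: (two 8 g packs = 16 g) + (two 7 g packs = 14 g) + 15 g = 45 g.
45 g ≤ 50 g (ocean vessel limit, Group Z3) — within limit.

Yes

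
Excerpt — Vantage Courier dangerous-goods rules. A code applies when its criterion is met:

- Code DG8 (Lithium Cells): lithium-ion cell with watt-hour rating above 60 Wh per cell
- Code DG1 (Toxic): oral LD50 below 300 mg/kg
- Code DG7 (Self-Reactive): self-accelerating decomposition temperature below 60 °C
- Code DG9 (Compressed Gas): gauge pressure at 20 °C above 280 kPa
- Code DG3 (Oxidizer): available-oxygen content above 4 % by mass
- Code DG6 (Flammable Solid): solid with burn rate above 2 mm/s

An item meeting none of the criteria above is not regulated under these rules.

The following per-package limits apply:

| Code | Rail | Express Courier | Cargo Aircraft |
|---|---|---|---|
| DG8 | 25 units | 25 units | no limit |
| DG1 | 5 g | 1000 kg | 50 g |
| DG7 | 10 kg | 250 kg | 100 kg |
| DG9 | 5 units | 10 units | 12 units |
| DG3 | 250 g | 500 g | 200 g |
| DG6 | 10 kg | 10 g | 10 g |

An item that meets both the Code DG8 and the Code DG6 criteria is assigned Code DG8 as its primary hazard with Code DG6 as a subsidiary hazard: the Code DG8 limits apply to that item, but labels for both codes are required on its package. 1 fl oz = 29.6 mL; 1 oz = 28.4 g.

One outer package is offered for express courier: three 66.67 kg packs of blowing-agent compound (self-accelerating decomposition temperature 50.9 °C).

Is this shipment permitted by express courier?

Self-accelerating decomposition temperature 50.9 °C meets the Code DG7 criterion (Self-Reactive), so the blowing-agent compound is Code DG7.
Code DG7 quantity: three 66.67 kg packs = 200.01 kg.
200.01 kg ≤ 250 kg (express courier limit, Code DG7) — within limit.

Yes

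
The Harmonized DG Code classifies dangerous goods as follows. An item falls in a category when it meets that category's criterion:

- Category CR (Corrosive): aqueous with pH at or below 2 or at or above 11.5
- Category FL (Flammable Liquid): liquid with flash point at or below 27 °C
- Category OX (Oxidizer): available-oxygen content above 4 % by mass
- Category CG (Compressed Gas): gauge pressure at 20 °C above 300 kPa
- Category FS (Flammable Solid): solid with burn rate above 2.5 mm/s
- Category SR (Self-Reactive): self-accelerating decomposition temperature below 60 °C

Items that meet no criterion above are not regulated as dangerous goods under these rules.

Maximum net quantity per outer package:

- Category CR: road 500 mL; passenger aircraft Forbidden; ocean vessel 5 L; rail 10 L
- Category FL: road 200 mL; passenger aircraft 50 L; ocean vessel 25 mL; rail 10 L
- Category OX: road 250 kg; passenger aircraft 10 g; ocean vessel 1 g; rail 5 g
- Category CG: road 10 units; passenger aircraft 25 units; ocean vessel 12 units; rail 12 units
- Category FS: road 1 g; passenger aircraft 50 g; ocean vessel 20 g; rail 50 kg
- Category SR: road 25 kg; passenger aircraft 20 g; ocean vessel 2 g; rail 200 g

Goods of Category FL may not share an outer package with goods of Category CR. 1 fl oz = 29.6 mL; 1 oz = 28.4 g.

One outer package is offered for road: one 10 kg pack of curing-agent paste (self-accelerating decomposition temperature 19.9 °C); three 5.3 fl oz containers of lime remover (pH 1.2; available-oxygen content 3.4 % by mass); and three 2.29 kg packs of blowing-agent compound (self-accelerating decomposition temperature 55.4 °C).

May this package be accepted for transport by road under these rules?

Yes

With self-accelerating decomposition temperature 19.9 °C (< 60 °C), the curing-agent paste falls in Category SR.
Lime remover: pH 1.2 ≤ 2 → Category CR (Corrosive).
With self-accelerating decomposition temperature 55.4 °C (< 60 °C), the blowing-agent compound falls in Category SR.
Category SR net quantity: 10 kg + (three 2.29 kg packs = 6.87 kg) = 16.87 kg.
That is within the Category SR road limit of 25 kg.
Category CR quantity: three 5.3 fl oz containers = 470.64 mL.
470.64 mL is within the road limit of 500 mL for Category CR.
The segregation rule (Category FL with Category CR) does not apply to Category SR with Category CR.
Every hazard category is within its road limit and no segregation rule is violated.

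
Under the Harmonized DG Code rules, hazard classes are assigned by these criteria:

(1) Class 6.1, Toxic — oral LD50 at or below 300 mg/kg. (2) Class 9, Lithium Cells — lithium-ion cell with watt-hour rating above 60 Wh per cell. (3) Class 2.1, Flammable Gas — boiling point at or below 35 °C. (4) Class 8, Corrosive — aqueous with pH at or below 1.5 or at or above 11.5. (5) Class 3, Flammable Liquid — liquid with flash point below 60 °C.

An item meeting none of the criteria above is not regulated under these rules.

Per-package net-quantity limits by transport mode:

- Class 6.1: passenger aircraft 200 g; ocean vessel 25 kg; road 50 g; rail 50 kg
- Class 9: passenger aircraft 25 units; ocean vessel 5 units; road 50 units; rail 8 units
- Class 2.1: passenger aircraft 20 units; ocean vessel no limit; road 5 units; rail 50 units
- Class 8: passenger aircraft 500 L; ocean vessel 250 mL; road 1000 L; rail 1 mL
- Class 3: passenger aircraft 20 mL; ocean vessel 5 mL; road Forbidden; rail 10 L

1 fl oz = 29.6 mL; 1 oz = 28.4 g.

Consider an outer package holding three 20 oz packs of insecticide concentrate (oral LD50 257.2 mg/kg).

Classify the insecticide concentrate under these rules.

Class 6.1

With oral LD50 257.2 mg/kg (≤ 300 mg/kg), the insecticide concentrate falls in Class 6.1.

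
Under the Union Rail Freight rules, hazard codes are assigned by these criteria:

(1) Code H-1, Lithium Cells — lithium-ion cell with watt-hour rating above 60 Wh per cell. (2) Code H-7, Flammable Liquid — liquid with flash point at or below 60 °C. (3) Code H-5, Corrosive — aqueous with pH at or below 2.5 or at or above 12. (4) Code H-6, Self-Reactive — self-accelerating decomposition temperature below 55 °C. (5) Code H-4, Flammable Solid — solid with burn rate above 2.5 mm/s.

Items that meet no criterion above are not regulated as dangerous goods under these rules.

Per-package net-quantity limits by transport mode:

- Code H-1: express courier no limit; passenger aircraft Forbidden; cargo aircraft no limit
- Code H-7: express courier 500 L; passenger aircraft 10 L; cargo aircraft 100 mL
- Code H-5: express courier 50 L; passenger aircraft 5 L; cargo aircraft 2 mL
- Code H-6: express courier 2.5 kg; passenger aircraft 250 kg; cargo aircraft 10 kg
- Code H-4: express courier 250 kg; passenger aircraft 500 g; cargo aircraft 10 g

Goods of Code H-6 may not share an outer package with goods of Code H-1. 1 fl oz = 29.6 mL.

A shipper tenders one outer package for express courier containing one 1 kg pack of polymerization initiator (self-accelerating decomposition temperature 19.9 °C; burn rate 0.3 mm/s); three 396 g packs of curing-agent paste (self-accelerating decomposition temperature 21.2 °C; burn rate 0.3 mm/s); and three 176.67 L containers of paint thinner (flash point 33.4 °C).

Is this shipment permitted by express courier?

The polymerization initiator has self-accelerating decomposition temperature 19.9 °C, which is < 55 °C, so it is Code H-6 (Self-Reactive).
Self-accelerating decomposition temperature 21.2 °C meets the Code H-6 criterion (Self-Reactive), so the curing-agent paste is Code H-6.
With flash point 33.4 °C (≤ 60 °C), the paint thinner falls in Code H-7.
Code H-7 quantity: three 176.67 L containers = 530.01 L.
530.01 L > 500 L (express courier limit, Code H-7) — over the limit.
Code H-6 net quantity: 1 kg + (three 396 g packs = 1.188 kg) = 2.188 kg.
That is within the Code H-6 express courier limit of 2.5 kg.
The segregation rule (Code H-6 with Code H-1) does not apply to Code H-7 with Code H-6.

No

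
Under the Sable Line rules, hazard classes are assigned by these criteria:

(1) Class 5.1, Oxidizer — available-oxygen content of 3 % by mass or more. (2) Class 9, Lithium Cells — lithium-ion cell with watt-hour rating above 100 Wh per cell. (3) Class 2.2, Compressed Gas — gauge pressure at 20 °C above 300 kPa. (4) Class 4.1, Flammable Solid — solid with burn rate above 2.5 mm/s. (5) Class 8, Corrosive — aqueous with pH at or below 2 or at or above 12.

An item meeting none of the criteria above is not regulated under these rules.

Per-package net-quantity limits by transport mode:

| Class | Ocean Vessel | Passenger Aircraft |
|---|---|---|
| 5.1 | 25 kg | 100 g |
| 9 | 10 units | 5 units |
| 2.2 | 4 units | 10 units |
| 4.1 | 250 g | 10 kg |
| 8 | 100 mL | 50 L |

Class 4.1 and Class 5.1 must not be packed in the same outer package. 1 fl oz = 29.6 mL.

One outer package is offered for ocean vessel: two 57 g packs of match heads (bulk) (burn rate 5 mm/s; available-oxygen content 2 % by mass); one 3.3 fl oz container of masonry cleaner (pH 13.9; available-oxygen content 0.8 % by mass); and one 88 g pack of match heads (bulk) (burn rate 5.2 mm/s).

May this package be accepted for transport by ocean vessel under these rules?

With burn rate 5 mm/s (> 2.5 mm/s), the match heads (bulk) fall in Class 4.1.
pH 13.9 meets the Class 8 criterion (Corrosive), so the masonry cleaner is Class 8.
Burn rate 5.2 mm/s meets the Class 4.1 criterion (Flammable Solid), so the match heads (bulk) are Class 4.1.
Total Class 4.1: (two 57 g packs = 114 g) + 88 g = 202 g.
202 g is within the ocean vessel limit of 250 g for Class 4.1.
Class 8 quantity: one 3.3 fl oz container = 97.68 mL.
97.68 mL is within the ocean vessel limit of 100 mL for Class 8.
The segregation rule (Class 4.1 with Class 5.1) does not apply to Class 4.1 with Class 8.
Every hazard class is within its ocean vessel limit and no segregation rule is violated.

Yes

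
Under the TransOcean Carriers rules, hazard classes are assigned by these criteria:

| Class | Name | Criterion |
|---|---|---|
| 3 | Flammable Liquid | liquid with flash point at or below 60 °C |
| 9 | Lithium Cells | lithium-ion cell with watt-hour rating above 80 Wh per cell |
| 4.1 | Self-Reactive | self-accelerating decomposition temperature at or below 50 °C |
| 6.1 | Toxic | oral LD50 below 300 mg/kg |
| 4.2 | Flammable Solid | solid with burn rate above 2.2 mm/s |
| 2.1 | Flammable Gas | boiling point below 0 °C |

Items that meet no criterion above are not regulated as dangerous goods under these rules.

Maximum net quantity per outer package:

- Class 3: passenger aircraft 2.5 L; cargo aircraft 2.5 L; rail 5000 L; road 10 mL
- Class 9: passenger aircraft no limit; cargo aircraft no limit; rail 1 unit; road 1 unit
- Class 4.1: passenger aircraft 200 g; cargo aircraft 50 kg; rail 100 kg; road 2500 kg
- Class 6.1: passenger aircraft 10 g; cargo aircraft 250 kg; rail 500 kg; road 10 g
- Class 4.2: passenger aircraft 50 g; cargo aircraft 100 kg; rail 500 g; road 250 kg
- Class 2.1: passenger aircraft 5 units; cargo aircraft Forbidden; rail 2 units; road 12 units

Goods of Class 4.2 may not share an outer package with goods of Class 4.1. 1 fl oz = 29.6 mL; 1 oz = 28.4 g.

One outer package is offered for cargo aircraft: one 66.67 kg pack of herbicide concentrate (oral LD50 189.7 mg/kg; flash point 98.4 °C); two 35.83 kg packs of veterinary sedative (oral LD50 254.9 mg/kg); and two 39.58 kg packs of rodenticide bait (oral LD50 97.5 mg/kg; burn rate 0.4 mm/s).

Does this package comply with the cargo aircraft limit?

The herbicide concentrate has oral LD50 189.7 mg/kg, which is < 300 mg/kg, so it is Class 6.1 (Toxic).
With oral LD50 254.9 mg/kg (< 300 mg/kg), the veterinary sedative falls in Class 6.1.
Oral LD50 97.5 mg/kg meets the Class 6.1 criterion (Toxic), so the rodenticide bait is Class 6.1.
Class 6.1 net quantity: 66.67 kg + (two 35.83 kg packs = 71.66 kg) + (two 39.58 kg packs = 79.16 kg) = 217.49 kg.
217.49 kg is within the cargo aircraft limit of 250 kg for Class 6.1.

Yes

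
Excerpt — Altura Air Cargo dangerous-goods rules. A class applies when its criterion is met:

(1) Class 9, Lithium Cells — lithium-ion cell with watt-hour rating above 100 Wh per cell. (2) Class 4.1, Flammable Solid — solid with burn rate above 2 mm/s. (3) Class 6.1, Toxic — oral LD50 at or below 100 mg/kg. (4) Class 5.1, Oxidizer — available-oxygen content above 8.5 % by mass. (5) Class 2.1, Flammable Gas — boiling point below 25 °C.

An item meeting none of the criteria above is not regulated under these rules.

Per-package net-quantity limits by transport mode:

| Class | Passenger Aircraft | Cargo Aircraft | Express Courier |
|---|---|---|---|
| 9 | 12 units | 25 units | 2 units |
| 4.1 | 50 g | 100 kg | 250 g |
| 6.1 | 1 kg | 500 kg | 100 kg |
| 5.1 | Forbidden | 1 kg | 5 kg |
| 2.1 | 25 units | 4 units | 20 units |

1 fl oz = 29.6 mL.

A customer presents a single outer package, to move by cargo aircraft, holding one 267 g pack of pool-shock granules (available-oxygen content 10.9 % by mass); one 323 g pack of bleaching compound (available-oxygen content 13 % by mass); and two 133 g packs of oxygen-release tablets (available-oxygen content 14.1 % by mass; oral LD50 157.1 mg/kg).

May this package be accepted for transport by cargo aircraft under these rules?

Available-oxygen content 10.9 % by mass meets the Class 5.1 criterion (Oxidizer), so the pool-shock granules are Class 5.1.
Bleaching compound: available-oxygen content 13 % by mass > 8.5 % by mass → Class 5.1 (Oxidizer).
With available-oxygen content 14.1 % by mass (> 8.5 % by mass), the oxygen-release tablets fall in Class 5.1.
Total Class 5.1: 267 g + 323 g + (two 133 g packs = 266 g) = 856 g.
856 g is within the cargo aircraft limit of 1 kg for Class 5.1.

Yes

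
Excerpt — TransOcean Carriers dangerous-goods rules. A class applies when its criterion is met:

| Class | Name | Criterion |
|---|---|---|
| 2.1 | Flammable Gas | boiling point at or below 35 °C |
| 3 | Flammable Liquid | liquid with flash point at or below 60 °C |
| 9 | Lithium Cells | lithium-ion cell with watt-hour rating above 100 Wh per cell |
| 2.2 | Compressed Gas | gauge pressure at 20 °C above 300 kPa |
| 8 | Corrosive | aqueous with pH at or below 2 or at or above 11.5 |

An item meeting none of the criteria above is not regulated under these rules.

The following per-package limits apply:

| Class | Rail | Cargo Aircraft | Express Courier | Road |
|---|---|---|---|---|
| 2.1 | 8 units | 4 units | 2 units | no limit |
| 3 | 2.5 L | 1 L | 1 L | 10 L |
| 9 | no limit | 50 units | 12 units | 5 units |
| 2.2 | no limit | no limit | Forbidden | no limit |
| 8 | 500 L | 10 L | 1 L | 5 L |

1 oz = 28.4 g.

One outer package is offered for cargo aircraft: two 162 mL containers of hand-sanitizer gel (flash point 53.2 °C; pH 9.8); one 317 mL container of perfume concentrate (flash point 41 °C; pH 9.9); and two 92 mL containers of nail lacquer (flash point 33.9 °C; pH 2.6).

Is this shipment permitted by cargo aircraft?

Hand-sanitizer gel: flash point 53.2 °C ≤ 60 °C → Class 3 (Flammable Liquid).
With flash point 41 °C (≤ 60 °C), the perfume concentrate falls in Class 3.
Nail lacquer: flash point 33.9 °C ≤ 60 °C → Class 3 (Flammable Liquid).
Class 3 net quantity: (two 162 mL containers = 324 mL) + 317 mL + (two 92 mL containers = 184 mL) = 825 mL.
825 mL is within the cargo aircraft limit of 1 L for Class 3.

Yes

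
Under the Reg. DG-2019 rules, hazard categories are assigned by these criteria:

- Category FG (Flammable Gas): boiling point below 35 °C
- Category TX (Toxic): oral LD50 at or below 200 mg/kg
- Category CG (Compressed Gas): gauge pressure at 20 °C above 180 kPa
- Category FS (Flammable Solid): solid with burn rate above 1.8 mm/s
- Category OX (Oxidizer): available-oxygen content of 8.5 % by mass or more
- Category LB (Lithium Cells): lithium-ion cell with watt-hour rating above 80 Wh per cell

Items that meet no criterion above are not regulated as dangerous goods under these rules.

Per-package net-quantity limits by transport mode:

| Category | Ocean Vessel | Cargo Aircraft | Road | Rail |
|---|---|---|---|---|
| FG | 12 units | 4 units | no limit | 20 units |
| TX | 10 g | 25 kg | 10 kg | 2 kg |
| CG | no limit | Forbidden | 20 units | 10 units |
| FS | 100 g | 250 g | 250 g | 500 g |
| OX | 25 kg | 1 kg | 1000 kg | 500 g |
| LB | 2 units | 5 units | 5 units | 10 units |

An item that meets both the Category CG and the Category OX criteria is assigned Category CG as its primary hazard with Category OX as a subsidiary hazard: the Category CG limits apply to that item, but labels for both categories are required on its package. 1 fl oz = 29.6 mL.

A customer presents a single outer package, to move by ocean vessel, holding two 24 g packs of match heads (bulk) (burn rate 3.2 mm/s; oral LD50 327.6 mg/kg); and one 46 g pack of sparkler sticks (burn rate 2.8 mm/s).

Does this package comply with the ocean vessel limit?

Yes

Match heads (bulk): burn rate 3.2 mm/s > 1.8 mm/s → Category FS (Flammable Solid).
The sparkler sticks have burn rate 2.8 mm/s, which is > 1.8 mm/s, so they are Category FS (Flammable Solid).
Total Category FS: (two 24 g packs = 48 g) + 46 g = 94 g.
That is within the Category FS ocean vessel limit of 100 g.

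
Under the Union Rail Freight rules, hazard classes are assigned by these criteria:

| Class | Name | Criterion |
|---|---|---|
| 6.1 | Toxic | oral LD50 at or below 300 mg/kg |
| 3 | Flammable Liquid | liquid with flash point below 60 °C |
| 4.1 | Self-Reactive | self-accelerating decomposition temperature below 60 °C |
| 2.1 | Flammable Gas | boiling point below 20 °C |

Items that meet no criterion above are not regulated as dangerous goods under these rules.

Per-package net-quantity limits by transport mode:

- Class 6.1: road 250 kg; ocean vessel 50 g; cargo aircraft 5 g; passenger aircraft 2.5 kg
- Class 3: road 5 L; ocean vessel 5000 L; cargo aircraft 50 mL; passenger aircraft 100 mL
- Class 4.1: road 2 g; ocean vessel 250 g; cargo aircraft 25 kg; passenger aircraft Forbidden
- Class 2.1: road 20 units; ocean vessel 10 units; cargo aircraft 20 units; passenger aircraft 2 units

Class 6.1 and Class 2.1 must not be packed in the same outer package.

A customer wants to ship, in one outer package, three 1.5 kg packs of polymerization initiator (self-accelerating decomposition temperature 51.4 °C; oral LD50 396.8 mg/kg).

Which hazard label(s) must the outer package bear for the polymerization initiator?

Class 4.1

The polymerization initiator has self-accelerating decomposition temperature 51.4 °C, which is < 60 °C, so it is Class 4.1 (Self-Reactive).
Only the Class 4.1 label is required.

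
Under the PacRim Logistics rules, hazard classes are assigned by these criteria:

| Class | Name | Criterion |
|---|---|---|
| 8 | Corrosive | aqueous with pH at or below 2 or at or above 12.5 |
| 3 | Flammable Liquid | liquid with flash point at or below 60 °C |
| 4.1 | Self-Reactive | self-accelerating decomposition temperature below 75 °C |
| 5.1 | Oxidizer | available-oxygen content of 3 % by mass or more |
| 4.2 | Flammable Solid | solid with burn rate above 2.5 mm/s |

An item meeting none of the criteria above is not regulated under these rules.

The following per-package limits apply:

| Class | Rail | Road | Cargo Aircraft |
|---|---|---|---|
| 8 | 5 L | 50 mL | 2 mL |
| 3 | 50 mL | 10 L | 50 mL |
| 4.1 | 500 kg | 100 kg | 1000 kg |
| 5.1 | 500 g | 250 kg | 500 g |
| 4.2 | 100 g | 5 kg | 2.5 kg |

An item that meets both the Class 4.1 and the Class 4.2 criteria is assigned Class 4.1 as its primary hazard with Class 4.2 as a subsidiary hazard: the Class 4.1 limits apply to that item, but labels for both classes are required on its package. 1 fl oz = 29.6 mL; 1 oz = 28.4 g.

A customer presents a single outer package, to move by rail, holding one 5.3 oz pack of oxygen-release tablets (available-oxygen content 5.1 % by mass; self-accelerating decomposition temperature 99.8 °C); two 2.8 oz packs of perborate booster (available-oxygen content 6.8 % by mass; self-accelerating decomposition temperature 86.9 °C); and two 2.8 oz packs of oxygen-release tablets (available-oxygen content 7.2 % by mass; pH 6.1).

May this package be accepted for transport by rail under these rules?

Available-oxygen content 5.1 % by mass meets the Class 5.1 criterion (Oxidizer), so the oxygen-release tablets are Class 5.1.
The perborate booster has available-oxygen content 6.8 % by mass, which is ≥ 3 % by mass, so it is Class 5.1 (Oxidizer).
The oxygen-release tablets have available-oxygen content 7.2 % by mass, which is ≥ 3 % by mass, so they are Class 5.1 (Oxidizer).
Class 5.1 net quantity: (one 5.3 oz pack = 150.52 g) + (two 2.8 oz packs = 159.04 g) + (two 2.8 oz packs = 159.04 g) = 468.6 g.
468.6 g ≤ 500 g (rail limit, Class 5.1) — within limit.

Yes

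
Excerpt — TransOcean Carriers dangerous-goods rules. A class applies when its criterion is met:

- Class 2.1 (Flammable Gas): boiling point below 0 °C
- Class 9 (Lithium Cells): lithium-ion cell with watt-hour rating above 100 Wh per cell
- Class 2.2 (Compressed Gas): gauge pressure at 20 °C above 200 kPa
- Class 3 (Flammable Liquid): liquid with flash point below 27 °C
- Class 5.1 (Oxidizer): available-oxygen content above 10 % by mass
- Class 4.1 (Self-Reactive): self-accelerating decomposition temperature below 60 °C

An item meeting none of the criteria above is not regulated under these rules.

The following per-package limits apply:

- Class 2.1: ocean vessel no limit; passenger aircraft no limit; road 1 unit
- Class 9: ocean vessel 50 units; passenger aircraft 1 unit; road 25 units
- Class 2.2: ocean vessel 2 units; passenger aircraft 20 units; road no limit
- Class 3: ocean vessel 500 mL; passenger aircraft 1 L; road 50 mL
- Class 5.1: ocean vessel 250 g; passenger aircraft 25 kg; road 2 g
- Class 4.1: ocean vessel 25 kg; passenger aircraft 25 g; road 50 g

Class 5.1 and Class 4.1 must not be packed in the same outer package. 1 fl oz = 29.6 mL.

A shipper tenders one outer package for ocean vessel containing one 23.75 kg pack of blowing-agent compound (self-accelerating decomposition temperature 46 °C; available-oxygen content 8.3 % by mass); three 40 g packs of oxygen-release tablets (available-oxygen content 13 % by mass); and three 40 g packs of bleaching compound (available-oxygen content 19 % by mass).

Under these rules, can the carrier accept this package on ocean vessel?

Self-accelerating decomposition temperature 46 °C meets the Class 4.1 criterion (Self-Reactive), so the blowing-agent compound is Class 4.1.
With available-oxygen content 13 % by mass (> 10 % by mass), the oxygen-release tablets fall in Class 5.1.
Bleaching compound: available-oxygen content 19 % by mass > 10 % by mass → Class 5.1 (Oxidizer).
Total Class 5.1: (three 40 g packs = 120 g) + (three 40 g packs = 120 g) = 240 g.
That is within the Class 5.1 ocean vessel limit of 250 g.
Class 4.1 quantity: 23.75 kg.
That is within the Class 4.1 ocean vessel limit of 25 kg.
Class 5.1 and Class 4.1 may not share an outer package.

No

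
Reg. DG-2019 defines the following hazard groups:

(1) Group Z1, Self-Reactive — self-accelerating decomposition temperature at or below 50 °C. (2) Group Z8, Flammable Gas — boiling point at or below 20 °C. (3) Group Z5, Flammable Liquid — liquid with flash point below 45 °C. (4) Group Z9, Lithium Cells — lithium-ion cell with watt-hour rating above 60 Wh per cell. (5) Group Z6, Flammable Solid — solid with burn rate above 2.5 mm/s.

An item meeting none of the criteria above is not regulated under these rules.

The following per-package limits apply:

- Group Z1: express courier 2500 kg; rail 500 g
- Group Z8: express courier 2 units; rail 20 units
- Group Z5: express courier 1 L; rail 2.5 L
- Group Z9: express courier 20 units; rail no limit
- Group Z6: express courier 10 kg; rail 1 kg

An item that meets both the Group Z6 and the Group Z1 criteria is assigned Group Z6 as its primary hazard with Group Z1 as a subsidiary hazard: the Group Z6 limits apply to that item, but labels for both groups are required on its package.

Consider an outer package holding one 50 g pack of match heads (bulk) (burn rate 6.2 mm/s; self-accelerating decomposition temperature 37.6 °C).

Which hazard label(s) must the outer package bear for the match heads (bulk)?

Burn rate 6.2 mm/s meets the Group Z6 criterion (Flammable Solid), so the match heads (bulk) are Group Z6.
Match heads (bulk): self-accelerating decomposition temperature 37.6 °C ≤ 50 °C → Group Z1 (Self-Reactive).
By the precedence rule Group Z6 is primary and Group Z1 is subsidiary, and that rule requires both labels on the package.

Group Z1 and Z6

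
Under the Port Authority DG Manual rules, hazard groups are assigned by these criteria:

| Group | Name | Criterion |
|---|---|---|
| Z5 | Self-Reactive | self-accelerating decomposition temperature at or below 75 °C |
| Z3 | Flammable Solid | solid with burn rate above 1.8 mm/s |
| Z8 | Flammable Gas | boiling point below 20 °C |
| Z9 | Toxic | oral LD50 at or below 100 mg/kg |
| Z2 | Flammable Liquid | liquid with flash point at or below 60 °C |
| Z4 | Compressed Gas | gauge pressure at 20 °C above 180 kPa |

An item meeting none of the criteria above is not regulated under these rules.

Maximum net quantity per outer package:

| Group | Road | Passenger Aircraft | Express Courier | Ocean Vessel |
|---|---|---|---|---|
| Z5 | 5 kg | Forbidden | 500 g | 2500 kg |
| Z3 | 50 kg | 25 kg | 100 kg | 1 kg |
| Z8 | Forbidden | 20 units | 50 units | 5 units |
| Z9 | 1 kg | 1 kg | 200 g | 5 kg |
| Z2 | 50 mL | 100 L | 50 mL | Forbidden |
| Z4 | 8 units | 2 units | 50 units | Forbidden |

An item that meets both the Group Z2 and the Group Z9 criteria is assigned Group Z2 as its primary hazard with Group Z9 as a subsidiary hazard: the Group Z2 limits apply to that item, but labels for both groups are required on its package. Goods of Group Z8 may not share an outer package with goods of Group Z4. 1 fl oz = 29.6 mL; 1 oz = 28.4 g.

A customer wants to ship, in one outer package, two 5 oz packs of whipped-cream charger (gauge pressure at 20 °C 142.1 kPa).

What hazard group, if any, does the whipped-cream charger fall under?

gauge pressure at 20 °C 142.1 kPa is not above 180 kPa, so Group Z4 does not apply.
No criterion is met, so the item is not regulated.

Not regulated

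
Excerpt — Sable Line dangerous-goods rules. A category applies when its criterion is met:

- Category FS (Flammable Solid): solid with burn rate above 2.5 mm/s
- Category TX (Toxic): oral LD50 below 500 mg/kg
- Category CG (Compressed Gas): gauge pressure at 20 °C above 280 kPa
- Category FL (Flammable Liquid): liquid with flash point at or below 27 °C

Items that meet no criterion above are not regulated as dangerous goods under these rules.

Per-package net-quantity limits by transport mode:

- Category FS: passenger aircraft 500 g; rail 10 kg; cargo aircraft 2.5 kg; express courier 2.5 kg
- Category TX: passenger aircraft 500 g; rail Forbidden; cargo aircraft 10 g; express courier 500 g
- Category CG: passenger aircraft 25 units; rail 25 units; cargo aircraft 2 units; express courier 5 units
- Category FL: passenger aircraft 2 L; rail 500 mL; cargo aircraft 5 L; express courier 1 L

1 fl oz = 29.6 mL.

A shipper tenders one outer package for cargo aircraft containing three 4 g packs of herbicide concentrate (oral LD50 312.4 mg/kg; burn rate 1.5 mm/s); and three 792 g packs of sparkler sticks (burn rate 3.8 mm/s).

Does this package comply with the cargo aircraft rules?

No

Oral LD50 312.4 mg/kg meets the Category TX criterion (Toxic), so the herbicide concentrate is Category TX.
Sparkler sticks: burn rate 3.8 mm/s > 2.5 mm/s → Category FS (Flammable Solid).
Category TX quantity: three 4 g packs = 12 g.
12 g > 10 g (cargo aircraft limit, Category TX) — over the limit.
Category FS quantity: three 792 g packs = 2.376 kg.
2.376 kg ≤ 2.5 kg (cargo aircraft limit, Category FS) — within limit.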